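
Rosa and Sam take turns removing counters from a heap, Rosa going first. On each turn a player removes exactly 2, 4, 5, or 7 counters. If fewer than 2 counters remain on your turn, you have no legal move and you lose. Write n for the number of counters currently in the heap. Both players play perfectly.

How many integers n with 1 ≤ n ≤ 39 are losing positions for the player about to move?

9

Compute win/loss labels from the base case upward. A position with no move is L. Any other position is W if it can reach an L in one move, else L.
n=0: no move → L
n=1: no move → L
n=2: →0(L), so W
n=3: →1(L), so W
n=4: →0(L), so W
n=5: →1(L), so W
n=6: →1(L), so W
n=7: →0(L), so W
n=8: →1(L), so W
n=9: →7(W), 5(W), 4(W), 2(W) — all W, so L
n=10: →8(W), 6(W), 5(W), 3(W) — all W, so L
n=11: →9(L), so W
n=12: →10(L), so W
n=13: →9(L), so W
n=14: →10(L), so W
n=15: →10(L), so W
n=16: →9(L), so W
n=17: →10(L), so W
n=18: →16(W), 14(W), 13(W), 11(W) — all W, so L
n=19: →17(W), 15(W), 14(W), 12(W) — all W, so L
n=20: →18(L), so W
n=21: →19(L), so W
n=22: →18(L), so W
n=23: →19(L), so W
n=24: →19(L), so W
n=25: →18(L), so W
n=26: →19(L), so W
n=27: →25(W), 23(W), 22(W), 20(W) — all W, so L
n=28: →26(W), 24(W), 23(W), 21(W) — all W, so L
n=29: →27(L), so W
n=30: →28(L), so W
n=31: →27(L), so W
n=32: →28(L), so W
n=33: →28(L), so W
n=34: →27(L), so W
n=35: →28(L), so W
n=36: →34(W), 32(W), 31(W), 29(W) — all W, so L
n=37: →35(W), 33(W), 32(W), 30(W) — all W, so L
n=38: →36(L), so W
n=39: →37(L), so W
L entries with 1 ≤ n ≤ 39 (n=0 is outside the asked range and is not counted): n = 1, 9, 10, 18, 19, 27, 28, 36, 37; that makes 9.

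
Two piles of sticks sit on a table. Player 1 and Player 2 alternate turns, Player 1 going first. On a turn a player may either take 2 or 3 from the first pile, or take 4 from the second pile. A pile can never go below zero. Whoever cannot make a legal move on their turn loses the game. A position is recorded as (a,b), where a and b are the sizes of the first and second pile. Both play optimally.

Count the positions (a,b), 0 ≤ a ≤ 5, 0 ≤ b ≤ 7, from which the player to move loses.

Label each position W (a win for the player to move) or L (a loss). A position with no legal move is L; any other position is W exactly when some move reaches an L, and L when every move reaches a W.
Every move lowers a or b (never raises either), so fill the grid row by row in increasing a, and left to right within a row: each cell's successors are then already labelled.
      b=0  b=1  b=2  b=3  b=4  b=5  b=6  b=7
a=0:    L    L    L    L    W    W    W    W
a=1:    L    L    L    L    W    W    W    W
a=2:    W    W    W    W    L    L    L    L
a=3:    W    W    W    W    L    L    L    L
a=4:    W    W    W    W    W    W    W    W
a=5:    L    L    L    L    W    W    W    W
Cells with no legal move (terminal, hence L): (0,0), (0,1), (0,2), (0,3), (1,0), (1,1), (1,2), (1,3).
The remaining L cells, each justified by listing all of its moves:
(2,4): moves to (0,4)(W), (2,0)(W); every one is W ⇒ L
(2,5): moves to (0,5)(W), (2,1)(W); every one is W ⇒ L
(2,6): moves to (0,6)(W), (2,2)(W); every one is W ⇒ L
(2,7): moves to (0,7)(W), (2,3)(W); every one is W ⇒ L
(3,4): moves to (1,4)(W), (0,4)(W), (3,0)(W); every one is W ⇒ L
(3,5): moves to (1,5)(W), (0,5)(W), (3,1)(W); every one is W ⇒ L
(3,6): moves to (1,6)(W), (0,6)(W), (3,2)(W); every one is W ⇒ L
(3,7): moves to (1,7)(W), (0,7)(W), (3,3)(W); every one is W ⇒ L
(5,0): moves to (3,0)(W), (2,0)(W); every one is W ⇒ L
(5,1): moves to (3,1)(W), (2,1)(W); every one is W ⇒ L
(5,2): moves to (3,2)(W), (2,2)(W); every one is W ⇒ L
(5,3): moves to (3,3)(W), (2,3)(W); every one is W ⇒ L
Every other cell has at least one move into one of the L cells above, so it is W.
L cells per row: a=0: 4, a=1: 4, a=2: 4, a=3: 4, a=4: 0, a=5: 4; total 20.

20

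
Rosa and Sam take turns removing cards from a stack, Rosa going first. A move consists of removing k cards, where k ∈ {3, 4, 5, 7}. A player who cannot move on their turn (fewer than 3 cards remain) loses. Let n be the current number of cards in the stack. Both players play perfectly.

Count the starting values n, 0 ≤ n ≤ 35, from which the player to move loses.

12

Classify positions by backward induction: terminal positions (no move available) are L. From any other position, the mover wins iff some move reaches an L.
n=0: no move → L
n=1: no move → L
n=2: no move → L
n=3: W (go to 0, an L position)
n=4: W (go to 1, an L position)
n=5: W (go to 2, an L position)
n=6: W (go to 2, an L position)
n=7: W (go to 2, an L position)
n=8: W (go to 1, an L position)
n=9: W (go to 2, an L position)
n=10: L (options 7(W), 6(W), 5(W), 3(W) are all W)
n=11: L (options 8(W), 7(W), 6(W), 4(W) are all W)
n=12: L (options 9(W), 8(W), 7(W), 5(W) are all W)
n=13: W (go to 10, an L position)
n=14: W (go to 11, an L position)
n=15: W (go to 12, an L position)
n=16: W (go to 12, an L position)
n=17: W (go to 12, an L position)
n=18: W (go to 11, an L position)
n=19: W (go to 12, an L position)
n=20: L (options 17(W), 16(W), 15(W), 13(W) are all W)
n=21: L (options 18(W), 17(W), 16(W), 14(W) are all W)
n=22: L (options 19(W), 18(W), 17(W), 15(W) are all W)
n=23: W (go to 20, an L position)
n=24: W (go to 21, an L position)
n=25: W (go to 22, an L position)
n=26: W (go to 22, an L position)
n=27: W (go to 22, an L position)
n=28: W (go to 21, an L position)
n=29: W (go to 22, an L position)
n=30: L (options 27(W), 26(W), 25(W), 23(W) are all W)
n=31: L (options 28(W), 27(W), 26(W), 24(W) are all W)
n=32: L (options 29(W), 28(W), 27(W), 25(W) are all W)
n=33: W (go to 30, an L position)
n=34: W (go to 31, an L position)
n=35: W (go to 32, an L position)
L entries with 0 ≤ n ≤ 35: n = 0, 1, 2, 10, 11, 12, 20, 21, 22, 30, 31, 32; that makes 12.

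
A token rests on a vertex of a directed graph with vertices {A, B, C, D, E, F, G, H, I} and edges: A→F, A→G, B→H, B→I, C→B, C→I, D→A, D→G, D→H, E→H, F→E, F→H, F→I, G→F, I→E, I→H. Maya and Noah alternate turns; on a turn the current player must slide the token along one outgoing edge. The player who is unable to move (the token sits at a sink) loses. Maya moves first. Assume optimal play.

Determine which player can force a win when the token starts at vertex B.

Compute win/loss labels from the base case upward. A position with no move is L. Any other position is W if it can reach an L in one move, else L.
Every edge goes from a vertex to one that appears earlier in the order H, E, I, F, B, G, C, A, D, so processing vertices in that order labels each vertex after all of its successors.
H: no outgoing edge → L
E: reaches L-position H → W
I: reaches L-position H → W
F: reaches L-position H → W
B: reaches L-position H → W
G: only reaches F(W), which is W → L
C: only reaches B(W), I(W), all W → L
A: reaches L-position G → W
D: reaches L-position G → W
From B Maya can move to H, reaching an L position.

Maya wins.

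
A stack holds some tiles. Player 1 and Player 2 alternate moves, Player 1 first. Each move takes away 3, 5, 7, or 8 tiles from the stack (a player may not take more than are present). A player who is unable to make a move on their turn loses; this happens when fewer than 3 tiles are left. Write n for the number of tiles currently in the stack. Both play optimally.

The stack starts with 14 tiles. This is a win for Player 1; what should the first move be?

Remove 3, leaving 11.

Work bottom-up. With no move the player to move loses. Otherwise the position is W if at least one move leads to an L position for the opponent, and L if every move leads to a W.
n=0: no move → L
n=1: no move → L
n=2: no move → L
n=3: can move to 0, which is L ⇒ W
n=4: can move to 1, which is L ⇒ W
n=5: can move to 2, which is L ⇒ W
n=6: can move to 1, which is L ⇒ W
n=7: can move to 2, which is L ⇒ W
n=8: can move to 1, which is L ⇒ W
n=9: can move to 2, which is L ⇒ W
n=10: can move to 2, which is L ⇒ W
n=11: moves to 8(W), 6(W), 4(W), 3(W); every one is W ⇒ L
n=12: moves to 9(W), 7(W), 5(W), 4(W); every one is W ⇒ L
n=13: moves to 10(W), 8(W), 6(W), 5(W); every one is W ⇒ L
n=14: can move to 11, which is L ⇒ W
From 14, the L positions reachable in one move are: 11.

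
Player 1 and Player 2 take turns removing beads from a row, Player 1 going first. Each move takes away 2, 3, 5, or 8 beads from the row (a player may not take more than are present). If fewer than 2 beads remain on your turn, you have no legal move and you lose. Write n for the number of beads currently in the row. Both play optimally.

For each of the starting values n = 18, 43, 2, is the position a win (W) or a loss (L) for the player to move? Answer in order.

Use the standard recursion: the mover loses at a terminal position; elsewhere, the mover wins exactly when some move hands the opponent an L position.
n=0: no move → L
n=1: no move → L
n=2: W (go to 0, an L position)
n=3: W (go to 1, an L position)
n=4: W (go to 1, an L position)
n=5: W (go to 0, an L position)
n=6: W (go to 1, an L position)
n=7: L (options 5(W), 4(W), 2(W) are all W)
n=8: W (go to 0, an L position)
n=9: W (go to 7, an L position)
n=10: W (go to 7, an L position)
n=11: L (options 9(W), 8(W), 6(W), 3(W) are all W)
n=12: W (go to 7, an L position)
n=13: W (go to 11, an L position)
n=14: W (go to 11, an L position)
n=15: W (go to 7, an L position)
n=16: W (go to 11, an L position)
n=17: L (options 15(W), 14(W), 12(W), 9(W) are all W)
n=18: L (options 16(W), 15(W), 13(W), 10(W) are all W)
n=19: W (go to 17, an L position)
n=20: W (go to 18, an L position)
n=21: W (go to 18, an L position)
n=22: W (go to 17, an L position)
n=23: W (go to 18, an L position)
n=24: L (options 22(W), 21(W), 19(W), 16(W) are all W)
n=25: W (go to 17, an L position)
n=26: W (go to 24, an L position)
n=27: W (go to 24, an L position)
n=28: L (options 26(W), 25(W), 23(W), 20(W) are all W)
n=29: W (go to 24, an L position)
n=30: W (go to 28, an L position)
n=31: W (go to 28, an L position)
n=32: W (go to 24, an L position)
n=33: W (go to 28, an L position)
n=34: L (options 32(W), 31(W), 29(W), 26(W) are all W)
n=35: L (options 33(W), 32(W), 30(W), 27(W) are all W)
n=36: W (go to 34, an L position)
n=37: W (go to 35, an L position)
n=38: W (go to 35, an L position)
n=39: W (go to 34, an L position)
n=40: W (go to 35, an L position)
n=41: L (options 39(W), 38(W), 36(W), 33(W) are all W)
n=42: W (go to 34, an L position)
n=43: W (go to 41, an L position)

18: L, 43: W, 2: W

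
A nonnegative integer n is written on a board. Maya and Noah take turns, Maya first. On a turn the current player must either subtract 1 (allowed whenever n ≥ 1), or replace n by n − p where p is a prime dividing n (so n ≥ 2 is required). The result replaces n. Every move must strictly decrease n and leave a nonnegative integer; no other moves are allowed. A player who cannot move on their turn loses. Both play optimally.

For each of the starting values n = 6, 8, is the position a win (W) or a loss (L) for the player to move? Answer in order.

6: W, 8: L

Use the standard recursion: the mover loses at a terminal position; elsewhere, the mover wins exactly when some move hands the opponent an L position.
n=0: no move → L
n=1: can move to 0, which is L ⇒ W
n=2: can move to 0, which is L ⇒ W
n=3: can move to 0, which is L ⇒ W
n=4: moves to 2(W), 3(W); every one is W ⇒ L
n=5: can move to 0, which is L ⇒ W
n=6: can move to 4, which is L ⇒ W
n=7: can move to 0, which is L ⇒ W
n=8: moves to 6(W), 7(W); every one is W ⇒ L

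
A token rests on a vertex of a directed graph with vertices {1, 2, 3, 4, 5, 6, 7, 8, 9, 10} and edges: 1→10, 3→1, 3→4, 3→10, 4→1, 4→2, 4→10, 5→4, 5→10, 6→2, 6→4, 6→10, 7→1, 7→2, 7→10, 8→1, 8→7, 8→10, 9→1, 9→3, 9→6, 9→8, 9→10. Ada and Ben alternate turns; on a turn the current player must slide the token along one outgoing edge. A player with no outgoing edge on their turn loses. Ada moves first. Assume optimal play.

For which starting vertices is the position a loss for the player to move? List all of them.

Classify positions by backward induction: terminal positions (no move available) are L. From any other position, the mover wins iff some move reaches an L.
Every edge goes from a vertex to one that appears earlier in the order 10, 2, 1, 7, 8, 4, 5, 3, 6, 9, so processing vertices in that order labels each vertex after all of its successors.
10: no outgoing edge → L
2: no outgoing edge → L
1: reaches L-position 10 → W
7: reaches L-position 2 → W
8: reaches L-position 10 → W
4: reaches L-position 2 → W
5: reaches L-position 10 → W
3: reaches L-position 10 → W
6: reaches L-position 2 → W
9: reaches L-position 10 → W
Reading off the rows marked L gives the requested list; there are 2 such vertices.

2, 10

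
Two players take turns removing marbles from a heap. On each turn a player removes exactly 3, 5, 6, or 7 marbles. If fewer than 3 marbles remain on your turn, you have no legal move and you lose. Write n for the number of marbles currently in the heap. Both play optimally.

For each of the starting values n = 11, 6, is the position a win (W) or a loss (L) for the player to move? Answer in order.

11: L, 6: W

Label each position W (a win for the player to move) or L (a loss). A position with no legal move is L; any other position is W exactly when some move reaches an L, and L when every move reaches a W.
n=0: no move → L
n=1: no move → L
n=2: no move → L
n=3: reaches L-position 0 → W
n=4: reaches L-position 1 → W
n=5: reaches L-position 2 → W
n=6: reaches L-position 1 → W
n=7: reaches L-position 2 → W
n=8: reaches L-position 2 → W
n=9: reaches L-position 2 → W
n=10: only reaches 7(W), 5(W), 4(W), 3(W), all W → L
n=11: only reaches 8(W), 6(W), 5(W), 4(W), all W → L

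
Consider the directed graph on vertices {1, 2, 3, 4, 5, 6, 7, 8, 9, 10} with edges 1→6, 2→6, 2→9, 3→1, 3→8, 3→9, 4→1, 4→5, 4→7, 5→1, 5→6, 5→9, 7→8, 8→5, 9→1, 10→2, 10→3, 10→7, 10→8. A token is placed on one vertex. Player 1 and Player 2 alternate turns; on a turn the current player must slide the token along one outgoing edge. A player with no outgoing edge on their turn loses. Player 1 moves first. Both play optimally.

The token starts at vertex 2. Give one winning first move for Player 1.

Move to 9.

Work bottom-up. With no move the player to move loses. Otherwise the position is W if at least one move leads to an L position for the opponent, and L if every move leads to a W.
Every edge goes from a vertex to one that appears earlier in the order 6, 1, 9, 5, 2, 8, 3, 7, 10, 4, so processing vertices in that order labels each vertex after all of its successors.
6: no outgoing edge → L
1: reaches L-position 6 → W
9: only reaches 1(W), which is W → L
5: reaches L-position 9 → W
2: reaches L-position 9 → W
8: only reaches 5(W), which is W → L
3: reaches L-position 8 → W
7: reaches L-position 8 → W
10: reaches L-position 8 → W
4: only reaches 7(W), 5(W), 1(W), all W → L
From 2, the L positions reachable in one move are: 9, 6. Any move reaching one of these is winning.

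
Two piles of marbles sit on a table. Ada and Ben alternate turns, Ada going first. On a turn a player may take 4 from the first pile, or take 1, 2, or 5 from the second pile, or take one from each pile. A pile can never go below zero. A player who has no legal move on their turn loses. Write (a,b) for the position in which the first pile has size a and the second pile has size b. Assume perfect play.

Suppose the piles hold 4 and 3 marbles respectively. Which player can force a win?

Ada wins.

Positions with no move are L. A position that does have a move is losing for the player to move precisely when every available move leads to a winning position for the opponent. Fill in the labels:
No move ever increases a pile, so every position that can arise here has a ≤ 4 and b ≤ 3; it is enough to label the cells with 0 ≤ a ≤ 4 and 0 ≤ b ≤ 3.
Every move lowers a or b (never raises either), so fill the grid row by row in increasing a, and left to right within a row: each cell's successors are then already labelled.
      b=0  b=1  b=2  b=3
a=0:    L    W    W    L
a=1:    L    W    W    L
a=2:    L    W    W    L
a=3:    L    W    W    L
a=4:    W    W    L    W
Cells with no legal move (terminal, hence L): (0,0), (1,0), (2,0), (3,0).
The remaining L cells, each justified by listing all of its moves:
(0,3): moves to (0,2)(W), (0,1)(W); every one is W ⇒ L
(1,3): moves to (1,2)(W), (1,1)(W), (0,2)(W); every one is W ⇒ L
(2,3): moves to (2,2)(W), (2,1)(W), (1,2)(W); every one is W ⇒ L
(3,3): moves to (3,2)(W), (3,1)(W), (2,2)(W); every one is W ⇒ L
(4,2): moves to (0,2)(W), (4,1)(W), (4,0)(W), (3,1)(W); every one is W ⇒ L
Every other cell has at least one move into one of the L cells above, so it is W.
From (4,3) Ada can move to (0,3), reaching an L position.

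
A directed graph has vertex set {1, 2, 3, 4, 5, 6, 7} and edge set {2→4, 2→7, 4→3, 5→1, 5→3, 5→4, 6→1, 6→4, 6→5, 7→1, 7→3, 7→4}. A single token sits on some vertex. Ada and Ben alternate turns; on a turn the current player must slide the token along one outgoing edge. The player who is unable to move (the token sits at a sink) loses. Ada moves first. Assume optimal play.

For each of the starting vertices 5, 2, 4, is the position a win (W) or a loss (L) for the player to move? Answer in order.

5: W, 2: L, 4: W

Use the standard recursion: the mover loses at a terminal position; elsewhere, the mover wins exactly when some move hands the opponent an L position.
Every edge goes from a vertex to one that appears earlier in the order 3, 1, 4, 7, 2, 5, 6, so processing vertices in that order labels each vertex after all of its successors.
3: no outgoing edge → L
1: no outgoing edge → L
4: →3(L), so W
7: →1(L), so W
2: →7(W), 4(W) — all W, so L
5: →1(L), so W
6: →1(L), so W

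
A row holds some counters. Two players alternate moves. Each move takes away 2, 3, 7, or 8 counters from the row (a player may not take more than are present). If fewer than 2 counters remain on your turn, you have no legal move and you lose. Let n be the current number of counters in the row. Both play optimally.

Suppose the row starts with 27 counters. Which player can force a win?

Use the standard recursion: the mover loses at a terminal position; elsewhere, the mover wins exactly when some move hands the opponent an L position.
n=0: no move → L
n=1: no move → L
n=2: reaches L-position 0 → W
n=3: reaches L-position 1 → W
n=4: reaches L-position 1 → W
n=5: only reaches 3(W), 2(W), all W → L
n=6: only reaches 4(W), 3(W), all W → L
n=7: reaches L-position 5 → W
n=8: reaches L-position 6 → W
n=9: reaches L-position 6 → W
n=10: only reaches 8(W), 7(W), 3(W), 2(W), all W → L
n=11: only reaches 9(W), 8(W), 4(W), 3(W), all W → L
n=12: reaches L-position 10 → W
n=13: reaches L-position 11 → W
n=14: reaches L-position 11 → W
n=15: only reaches 13(W), 12(W), 8(W), 7(W), all W → L
n=16: only reaches 14(W), 13(W), 9(W), 8(W), all W → L
n=17: reaches L-position 15 → W
n=18: reaches L-position 16 → W
n=19: reaches L-position 16 → W
n=20: only reaches 18(W), 17(W), 13(W), 12(W), all W → L
n=21: only reaches 19(W), 18(W), 14(W), 13(W), all W → L
n=22: reaches L-position 20 → W
n=23: reaches L-position 21 → W
n=24: reaches L-position 21 → W
n=25: only reaches 23(W), 22(W), 18(W), 17(W), all W → L
n=26: only reaches 24(W), 23(W), 19(W), 18(W), all W → L
n=27: reaches L-position 25 → W
From 27 the player to move can remove 2, leaving 25, reaching an L position.

The first player wins.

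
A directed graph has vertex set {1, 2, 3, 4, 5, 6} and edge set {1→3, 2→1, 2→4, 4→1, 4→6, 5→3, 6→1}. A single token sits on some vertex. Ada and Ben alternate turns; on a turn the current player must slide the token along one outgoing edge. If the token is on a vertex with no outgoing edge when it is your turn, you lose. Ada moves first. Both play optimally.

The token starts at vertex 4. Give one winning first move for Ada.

Move to 6.

Use the standard recursion: the mover loses at a terminal position; elsewhere, the mover wins exactly when some move hands the opponent an L position.
Every edge goes from a vertex to one that appears earlier in the order 3, 1, 6, 5, 4, 2, so processing vertices in that order labels each vertex after all of its successors.
3: no outgoing edge → L
1: →3(L), so W
6: →1(W) only, which is W, so L
5: →3(L), so W
4: →6(L), so W
2: →4(W), 1(W) — all W, so L
From 4, the L positions reachable in one move are: 6.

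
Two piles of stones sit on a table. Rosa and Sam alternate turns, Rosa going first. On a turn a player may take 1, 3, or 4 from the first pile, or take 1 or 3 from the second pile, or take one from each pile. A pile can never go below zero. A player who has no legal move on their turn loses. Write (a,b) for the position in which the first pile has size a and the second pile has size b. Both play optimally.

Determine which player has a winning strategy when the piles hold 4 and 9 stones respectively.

Classify positions by backward induction: terminal positions (no move available) are L. From any other position, the mover wins iff some move reaches an L.
No move ever increases a pile, so every position that can arise here has a ≤ 4 and b ≤ 9; it is enough to label the cells with 0 ≤ a ≤ 4 and 0 ≤ b ≤ 9.
Every move lowers a or b (never raises either), so fill the grid row by row in increasing a, and left to right within a row: each cell's successors are then already labelled.
      b=0  b=1  b=2  b=3  b=4  b=5  b=6  b=7  b=8  b=9
a=0:    L    W    L    W    L    W    L    W    L    W
a=1:    W    W    W    W    W    W    W    W    W    W
a=2:    L    W    L    W    L    W    L    W    L    W
a=3:    W    W    W    W    W    W    W    W    W    W
a=4:    W    L    W    L    W    L    W    L    W    L
Cells with no legal move (terminal, hence L): (0,0).
The remaining L cells, each justified by listing all of its moves:
(0,2): L (sole option (0,1)(W) is W)
(0,4): L (options (0,3)(W), (0,1)(W) are all W)
(0,6): L (options (0,5)(W), (0,3)(W) are all W)
(0,8): L (options (0,7)(W), (0,5)(W) are all W)
(2,0): L (sole option (1,0)(W) is W)
(2,2): L (options (1,2)(W), (2,1)(W), (1,1)(W) are all W)
(2,4): L (options (1,4)(W), (2,3)(W), (2,1)(W), (1,3)(W) are all W)
(2,6): L (options (1,6)(W), (2,5)(W), (2,3)(W), (1,5)(W) are all W)
(2,8): L (options (1,8)(W), (2,7)(W), (2,5)(W), (1,7)(W) are all W)
(4,1): L (options (3,1)(W), (1,1)(W), (0,1)(W), (4,0)(W), (3,0)(W) are all W)
(4,3): L (options (3,3)(W), (1,3)(W), (0,3)(W), (4,2)(W), (4,0)(W), (3,2)(W) are all W)
(4,5): L (options (3,5)(W), (1,5)(W), (0,5)(W), (4,4)(W), (4,2)(W), (3,4)(W) are all W)
(4,7): L (options (3,7)(W), (1,7)(W), (0,7)(W), (4,6)(W), (4,4)(W), (3,6)(W) are all W)
(4,9): L (options (3,9)(W), (1,9)(W), (0,9)(W), (4,8)(W), (4,6)(W), (3,8)(W) are all W)
Every other cell has at least one move into one of the L cells above, so it is W.
The starting position (4,9) is L: whatever Rosa does, the opponent receives a W position.

Sam wins.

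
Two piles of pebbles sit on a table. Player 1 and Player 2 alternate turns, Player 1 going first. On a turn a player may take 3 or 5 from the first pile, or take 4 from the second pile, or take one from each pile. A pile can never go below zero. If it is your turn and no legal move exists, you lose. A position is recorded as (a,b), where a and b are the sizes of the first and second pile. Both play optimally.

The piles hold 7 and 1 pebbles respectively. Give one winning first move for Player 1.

Move to (4,1).

Classify positions by backward induction: terminal positions (no move available) are L. From any other position, the mover wins iff some move reaches an L.
No move ever increases a pile, so every position that can arise here has a ≤ 7 and b ≤ 1; it is enough to label the cells with 0 ≤ a ≤ 7 and 0 ≤ b ≤ 1.
Every move lowers a or b (never raises either), so fill the grid row by row in increasing a, and left to right within a row: each cell's successors are then already labelled.
      b=0  b=1
a=0:    L    L
a=1:    L    W
a=2:    L    W
a=3:    W    W
a=4:    W    L
a=5:    W    W
a=6:    W    L
a=7:    W    W
Cells with no legal move (terminal, hence L): (0,0), (0,1), (1,0), (2,0).
The remaining L cells, each justified by listing all of its moves:
(4,1): L (options (1,1)(W), (3,0)(W) are all W)
(6,1): L (options (3,1)(W), (1,1)(W), (5,0)(W) are all W)
Every other cell has at least one move into one of the L cells above, so it is W.
From (7,1), the L positions reachable in one move are: (4,1).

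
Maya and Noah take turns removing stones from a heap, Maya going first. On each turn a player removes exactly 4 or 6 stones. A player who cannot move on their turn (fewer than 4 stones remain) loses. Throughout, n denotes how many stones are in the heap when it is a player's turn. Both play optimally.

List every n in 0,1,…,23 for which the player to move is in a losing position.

0, 1, 2, 3, 10, 11, 12, 13, 20, 21, 22, 23

Label each position W (a win for the player to move) or L (a loss). A position with no legal move is L; any other position is W exactly when some move reaches an L, and L when every move reaches a W.
n=0: no move → L
n=1: no move → L
n=2: no move → L
n=3: no move → L
n=4: reaches L-position 0 → W
n=5: reaches L-position 1 → W
n=6: reaches L-position 2 → W
n=7: reaches L-position 3 → W
n=8: reaches L-position 2 → W
n=9: reaches L-position 3 → W
n=10: only reaches 6(W), 4(W), all W → L
n=11: only reaches 7(W), 5(W), all W → L
n=12: only reaches 8(W), 6(W), all W → L
n=13: only reaches 9(W), 7(W), all W → L
n=14: reaches L-position 10 → W
n=15: reaches L-position 11 → W
n=16: reaches L-position 12 → W
n=17: reaches L-position 13 → W
n=18: reaches L-position 12 → W
n=19: reaches L-position 13 → W
n=20: only reaches 16(W), 14(W), all W → L
n=21: only reaches 17(W), 15(W), all W → L
n=22: only reaches 18(W), 16(W), all W → L
n=23: only reaches 19(W), 17(W), all W → L
The losing starting values of n are exactly the entries labelled L in this table (12 of them).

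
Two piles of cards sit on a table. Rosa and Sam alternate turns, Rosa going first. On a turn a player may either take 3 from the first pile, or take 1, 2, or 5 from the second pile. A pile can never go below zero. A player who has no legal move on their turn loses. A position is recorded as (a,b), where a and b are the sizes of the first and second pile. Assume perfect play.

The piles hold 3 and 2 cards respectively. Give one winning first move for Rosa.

Positions with no move are L. A position that does have a move is losing for the player to move precisely when every available move leads to a winning position for the opponent. Fill in the labels:
No move ever increases a pile, so every position that can arise here has a ≤ 3 and b ≤ 2; it is enough to label the cells with 0 ≤ a ≤ 3 and 0 ≤ b ≤ 2.
Every move lowers a or b (never raises either), so fill the grid row by row in increasing a, and left to right within a row: each cell's successors are then already labelled.
      b=0  b=1  b=2
a=0:    L    W    W
a=1:    L    W    W
a=2:    L    W    W
a=3:    W    L    W
Cells with no legal move (terminal, hence L): (0,0), (1,0), (2,0).
The remaining L cells, each justified by listing all of its moves:
(3,1): only reaches (0,1)(W), (3,0)(W), all W → L
Every other cell has at least one move into one of the L cells above, so it is W.
From (3,2), the L positions reachable in one move are: (3,1).

Move to (3,1).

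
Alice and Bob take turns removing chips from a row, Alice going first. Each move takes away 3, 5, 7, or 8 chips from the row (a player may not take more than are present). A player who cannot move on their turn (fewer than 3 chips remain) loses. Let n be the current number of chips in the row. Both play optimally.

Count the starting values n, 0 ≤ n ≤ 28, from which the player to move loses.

Label each position W (a win for the player to move) or L (a loss). A position with no legal move is L; any other position is W exactly when some move reaches an L, and L when every move reaches a W.
n=0: no move → L
n=1: no move → L
n=2: no move → L
n=3: W (go to 0, an L position)
n=4: W (go to 1, an L position)
n=5: W (go to 2, an L position)
n=6: W (go to 1, an L position)
n=7: W (go to 2, an L position)
n=8: W (go to 1, an L position)
n=9: W (go to 2, an L position)
n=10: W (go to 2, an L position)
n=11: L (options 8(W), 6(W), 4(W), 3(W) are all W)
n=12: L (options 9(W), 7(W), 5(W), 4(W) are all W)
n=13: L (options 10(W), 8(W), 6(W), 5(W) are all W)
n=14: W (go to 11, an L position)
n=15: W (go to 12, an L position)
n=16: W (go to 13, an L position)
n=17: W (go to 12, an L position)
n=18: W (go to 13, an L position)
n=19: W (go to 12, an L position)
n=20: W (go to 13, an L position)
n=21: W (go to 13, an L position)
n=22: L (options 19(W), 17(W), 15(W), 14(W) are all W)
n=23: L (options 20(W), 18(W), 16(W), 15(W) are all W)
n=24: L (options 21(W), 19(W), 17(W), 16(W) are all W)
n=25: W (go to 22, an L position)
n=26: W (go to 23, an L position)
n=27: W (go to 24, an L position)
n=28: W (go to 23, an L position)
L entries with 0 ≤ n ≤ 28: n = 0, 1, 2, 11, 12, 13, 22, 23, 24; that makes 9.

9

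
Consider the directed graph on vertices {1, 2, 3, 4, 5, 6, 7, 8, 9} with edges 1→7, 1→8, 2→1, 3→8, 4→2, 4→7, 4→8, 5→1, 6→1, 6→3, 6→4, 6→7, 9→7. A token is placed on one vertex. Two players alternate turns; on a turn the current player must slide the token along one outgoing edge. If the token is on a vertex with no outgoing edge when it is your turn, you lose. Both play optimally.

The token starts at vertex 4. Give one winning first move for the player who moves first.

Label each position W (a win for the player to move) or L (a loss). A position with no legal move is L; any other position is W exactly when some move reaches an L, and L when every move reaches a W.
Every edge goes from a vertex to one that appears earlier in the order 7, 8, 1, 2, 5, 4, 3, 6, 9, so processing vertices in that order labels each vertex after all of its successors.
7: no outgoing edge → L
8: no outgoing edge → L
1: →8(L), so W
2: →1(W) only, which is W, so L
5: →1(W) only, which is W, so L
4: →2(L), so W
3: →8(L), so W
6: →7(L), so W
9: →7(L), so W
From 4, the L positions reachable in one move are: 2, 8, 7. Any move reaching one of these is winning.

Move to 2.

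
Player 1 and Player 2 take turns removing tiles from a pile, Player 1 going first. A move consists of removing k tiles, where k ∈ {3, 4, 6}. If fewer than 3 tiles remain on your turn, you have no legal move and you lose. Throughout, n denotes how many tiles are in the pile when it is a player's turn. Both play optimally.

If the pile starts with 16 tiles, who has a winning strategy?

Positions with no move are L. A position that does have a move is losing for the player to move precisely when every available move leads to a winning position for the opponent. Fill in the labels:
n=0: no move → L
n=1: no move → L
n=2: no move → L
n=3: can move to 0, which is L ⇒ W
n=4: can move to 1, which is L ⇒ W
n=5: can move to 2, which is L ⇒ W
n=6: can move to 2, which is L ⇒ W
n=7: can move to 1, which is L ⇒ W
n=8: can move to 2, which is L ⇒ W
n=9: moves to 6(W), 5(W), 3(W); every one is W ⇒ L
n=10: moves to 7(W), 6(W), 4(W); every one is W ⇒ L
n=11: moves to 8(W), 7(W), 5(W); every one is W ⇒ L
n=12: can move to 9, which is L ⇒ W
n=13: can move to 10, which is L ⇒ W
n=14: can move to 11, which is L ⇒ W
n=15: can move to 11, which is L ⇒ W
n=16: can move to 10, which is L ⇒ W
From 16 Player 1 can remove 6, leaving 10, reaching an L position.

Player 1 wins.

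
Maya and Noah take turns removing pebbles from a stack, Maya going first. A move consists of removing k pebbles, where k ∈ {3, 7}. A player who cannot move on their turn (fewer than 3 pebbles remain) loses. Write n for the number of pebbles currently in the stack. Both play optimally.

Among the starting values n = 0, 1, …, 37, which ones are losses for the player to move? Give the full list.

0, 1, 2, 6, 10, 11, 12, 16, 20, 21, 22, 26, 30, 31, 32, 36

Build the W/L table. Terminal = L. A non-terminal position is W if it has a move to some L; otherwise it is L.
n=0: no move → L
n=1: no move → L
n=2: no move → L
n=3: →0(L), so W
n=4: →1(L), so W
n=5: →2(L), so W
n=6: →3(W) only, which is W, so L
n=7: →0(L), so W
n=8: →1(L), so W
n=9: →6(L), so W
n=10: →7(W), 3(W) — all W, so L
n=11: →8(W), 4(W) — all W, so L
n=12: →9(W), 5(W) — all W, so L
n=13: →10(L), so W
n=14: →11(L), so W
n=15: →12(L), so W
n=16: →13(W), 9(W) — all W, so L
n=17: →10(L), so W
n=18: →11(L), so W
n=19: →16(L), so W
n=20: →17(W), 13(W) — all W, so L
n=21: →18(W), 14(W) — all W, so L
n=22: →19(W), 15(W) — all W, so L
n=23: →20(L), so W
n=24: →21(L), so W
n=25: →22(L), so W
n=26: →23(W), 19(W) — all W, so L
n=27: →20(L), so W
n=28: →21(L), so W
n=29: →26(L), so W
n=30: →27(W), 23(W) — all W, so L
n=31: →28(W), 24(W) — all W, so L
n=32: →29(W), 25(W) — all W, so L
n=33: →30(L), so W
n=34: →31(L), so W
n=35: →32(L), so W
n=36: →33(W), 29(W) — all W, so L
n=37: →30(L), so W
The losing starting values of n are exactly the entries labelled L in this table (16 of them).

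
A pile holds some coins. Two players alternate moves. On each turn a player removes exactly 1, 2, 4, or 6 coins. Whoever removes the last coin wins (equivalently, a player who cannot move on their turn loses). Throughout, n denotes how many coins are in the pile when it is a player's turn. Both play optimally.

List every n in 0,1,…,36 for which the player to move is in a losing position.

Positions with no move are L. A position that does have a move is losing for the player to move precisely when every available move leads to a winning position for the opponent. Fill in the labels:
n=0: no move → L
n=1: can move to 0, which is L ⇒ W
n=2: can move to 0, which is L ⇒ W
n=3: moves to 2(W), 1(W); every one is W ⇒ L
n=4: can move to 3, which is L ⇒ W
n=5: can move to 3, which is L ⇒ W
n=6: can move to 0, which is L ⇒ W
n=7: can move to 3, which is L ⇒ W
n=8: moves to 7(W), 6(W), 4(W), 2(W); every one is W ⇒ L
n=9: can move to 8, which is L ⇒ W
n=10: can move to 8, which is L ⇒ W
n=11: moves to 10(W), 9(W), 7(W), 5(W); every one is W ⇒ L
n=12: can move to 11, which is L ⇒ W
n=13: can move to 11, which is L ⇒ W
n=14: can move to 8, which is L ⇒ W
n=15: can move to 11, which is L ⇒ W
n=16: moves to 15(W), 14(W), 12(W), 10(W); every one is W ⇒ L
n=17: can move to 16, which is L ⇒ W
n=18: can move to 16, which is L ⇒ W
n=19: moves to 18(W), 17(W), 15(W), 13(W); every one is W ⇒ L
n=20: can move to 19, which is L ⇒ W
n=21: can move to 19, which is L ⇒ W
n=22: can move to 16, which is L ⇒ W
n=23: can move to 19, which is L ⇒ W
n=24: moves to 23(W), 22(W), 20(W), 18(W); every one is W ⇒ L
n=25: can move to 24, which is L ⇒ W
n=26: can move to 24, which is L ⇒ W
n=27: moves to 26(W), 25(W), 23(W), 21(W); every one is W ⇒ L
n=28: can move to 27, which is L ⇒ W
n=29: can move to 27, which is L ⇒ W
n=30: can move to 24, which is L ⇒ W
n=31: can move to 27, which is L ⇒ W
n=32: moves to 31(W), 30(W), 28(W), 26(W); every one is W ⇒ L
n=33: can move to 32, which is L ⇒ W
n=34: can move to 32, which is L ⇒ W
n=35: moves to 34(W), 33(W), 31(W), 29(W); every one is W ⇒ L
n=36: can move to 35, which is L ⇒ W
Reading off the rows marked L gives the requested list; there are 10 such values of n.

0, 3, 8, 11, 16, 19, 24, 27, 32, 35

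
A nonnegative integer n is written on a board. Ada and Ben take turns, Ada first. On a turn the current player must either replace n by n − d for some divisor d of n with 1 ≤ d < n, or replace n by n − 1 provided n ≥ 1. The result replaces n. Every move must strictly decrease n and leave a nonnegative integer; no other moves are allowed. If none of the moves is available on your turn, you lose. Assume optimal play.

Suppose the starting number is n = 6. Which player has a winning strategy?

Use the standard recursion: the mover loses at a terminal position; elsewhere, the mover wins exactly when some move hands the opponent an L position.
n=0: no move → L
n=1: can move to 0, which is L ⇒ W
n=2: the only move is to 1(W), a W ⇒ L
n=3: can move to 2, which is L ⇒ W
n=4: can move to 2, which is L ⇒ W
n=5: the only move is to 4(W), a W ⇒ L
n=6: can move to 5, which is L ⇒ W
From 6 Ada can move to 5, reaching an L position.

Ada wins.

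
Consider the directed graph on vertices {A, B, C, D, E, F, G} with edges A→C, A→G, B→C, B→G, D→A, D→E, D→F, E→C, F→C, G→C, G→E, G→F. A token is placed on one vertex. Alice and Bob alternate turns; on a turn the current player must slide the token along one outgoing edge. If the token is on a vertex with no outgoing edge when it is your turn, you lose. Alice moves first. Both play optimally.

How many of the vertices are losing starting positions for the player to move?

2

Build the W/L table. Terminal = L. A non-terminal position is W if it has a move to some L; otherwise it is L.
Every edge goes from a vertex to one that appears earlier in the order C, F, E, G, B, A, D, so processing vertices in that order labels each vertex after all of its successors.
C: no outgoing edge → L
F: →C(L), so W
E: →C(L), so W
G: →C(L), so W
B: →C(L), so W
A: →C(L), so W
D: →A(W), E(W), F(W) — all W, so L
The L vertices are C, D; that is 2 in all.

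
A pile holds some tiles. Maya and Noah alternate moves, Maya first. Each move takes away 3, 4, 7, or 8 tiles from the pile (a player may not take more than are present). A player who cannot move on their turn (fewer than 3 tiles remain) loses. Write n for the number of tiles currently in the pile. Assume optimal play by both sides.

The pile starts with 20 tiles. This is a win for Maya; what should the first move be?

Build the W/L table. Terminal = L. A non-terminal position is W if it has a move to some L; otherwise it is L.
n=0: no move → L
n=1: no move → L
n=2: no move → L
n=3: can move to 0, which is L ⇒ W
n=4: can move to 1, which is L ⇒ W
n=5: can move to 2, which is L ⇒ W
n=6: can move to 2, which is L ⇒ W
n=7: can move to 0, which is L ⇒ W
n=8: can move to 1, which is L ⇒ W
n=9: can move to 2, which is L ⇒ W
n=10: can move to 2, which is L ⇒ W
n=11: moves to 8(W), 7(W), 4(W), 3(W); every one is W ⇒ L
n=12: moves to 9(W), 8(W), 5(W), 4(W); every one is W ⇒ L
n=13: moves to 10(W), 9(W), 6(W), 5(W); every one is W ⇒ L
n=14: can move to 11, which is L ⇒ W
n=15: can move to 12, which is L ⇒ W
n=16: can move to 13, which is L ⇒ W
n=17: can move to 13, which is L ⇒ W
n=18: can move to 11, which is L ⇒ W
n=19: can move to 12, which is L ⇒ W
n=20: can move to 13, which is L ⇒ W
From 20, the L positions reachable in one move are: 13, 12. Any move reaching one of these is winning.

Remove 7, leaving 13.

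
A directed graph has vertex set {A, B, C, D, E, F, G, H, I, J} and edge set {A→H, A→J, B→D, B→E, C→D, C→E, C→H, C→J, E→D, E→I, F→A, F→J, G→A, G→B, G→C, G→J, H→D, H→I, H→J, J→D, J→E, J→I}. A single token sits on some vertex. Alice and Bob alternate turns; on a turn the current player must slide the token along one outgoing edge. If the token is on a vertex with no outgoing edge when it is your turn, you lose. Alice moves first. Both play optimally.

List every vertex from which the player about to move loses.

A, D, I

Classify positions by backward induction: terminal positions (no move available) are L. From any other position, the mover wins iff some move reaches an L.
Every edge goes from a vertex to one that appears earlier in the order D, I, E, J, H, A, B, F, C, G, so processing vertices in that order labels each vertex after all of its successors.
D: no outgoing edge → L
I: no outgoing edge → L
E: W (go to I, an L position)
J: W (go to I, an L position)
H: W (go to I, an L position)
A: L (options H(W), J(W) are all W)
B: W (go to D, an L position)
F: W (go to A, an L position)
C: W (go to D, an L position)
G: W (go to A, an L position)
Reading off the rows marked L gives the requested list; there are 3 such vertices.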